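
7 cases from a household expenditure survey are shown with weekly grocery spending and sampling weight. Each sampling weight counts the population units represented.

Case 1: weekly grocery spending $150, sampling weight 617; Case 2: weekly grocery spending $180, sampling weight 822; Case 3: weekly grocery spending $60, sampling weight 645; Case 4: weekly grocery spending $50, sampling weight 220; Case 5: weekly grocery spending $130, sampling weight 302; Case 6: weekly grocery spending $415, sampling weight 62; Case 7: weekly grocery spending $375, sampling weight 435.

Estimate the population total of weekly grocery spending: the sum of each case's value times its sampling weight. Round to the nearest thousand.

518000

Weighted total = 518325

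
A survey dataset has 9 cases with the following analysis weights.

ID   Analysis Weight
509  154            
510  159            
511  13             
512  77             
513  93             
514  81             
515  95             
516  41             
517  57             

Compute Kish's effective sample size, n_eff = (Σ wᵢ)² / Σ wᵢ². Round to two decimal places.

Σ wᵢ = 154 + 159 + 13 + 77 + 93 + 81 + 95 + 41 + 57 = 770
Σ wᵢ² = 23716 + 25281 + 169 + 5929 + 8649 + 6561 + 9025 + 1681 + 3249 = 84260
n_eff = 770² / 84260 = 592900 / 84260 = 7.0365535

7.04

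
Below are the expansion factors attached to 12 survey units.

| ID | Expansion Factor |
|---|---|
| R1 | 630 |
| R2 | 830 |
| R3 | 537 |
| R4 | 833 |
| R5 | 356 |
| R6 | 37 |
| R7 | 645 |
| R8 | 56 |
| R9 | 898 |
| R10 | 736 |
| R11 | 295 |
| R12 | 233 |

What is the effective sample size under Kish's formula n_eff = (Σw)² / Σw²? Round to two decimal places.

Σ wᵢ = 630 + 830 + 537 + 833 + 356 + 37 + 645 + 56 + 898 + 736 + 295 + 233 = 6086
Σ wᵢ² = 4104738
n_eff = 6086² / 4104738 = 37039396 / 4104738 = 9.0235713

9.02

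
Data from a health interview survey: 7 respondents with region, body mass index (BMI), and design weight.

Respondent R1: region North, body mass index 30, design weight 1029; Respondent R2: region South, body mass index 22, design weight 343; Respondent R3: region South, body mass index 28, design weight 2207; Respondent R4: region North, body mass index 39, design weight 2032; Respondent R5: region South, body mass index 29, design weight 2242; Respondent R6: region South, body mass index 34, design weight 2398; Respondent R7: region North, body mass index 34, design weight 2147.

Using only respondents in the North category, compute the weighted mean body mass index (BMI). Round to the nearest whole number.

North rows: R1, R4, R7
Weighted sum = 30×1029 + 39×2032 + 34×2147
  = 30870 + 79248 + 72998 = 183116
Sum of weights = 1029 + 2032 + 2147 = 5208
Weighted mean = 183116 / 5208 = 35.160522

35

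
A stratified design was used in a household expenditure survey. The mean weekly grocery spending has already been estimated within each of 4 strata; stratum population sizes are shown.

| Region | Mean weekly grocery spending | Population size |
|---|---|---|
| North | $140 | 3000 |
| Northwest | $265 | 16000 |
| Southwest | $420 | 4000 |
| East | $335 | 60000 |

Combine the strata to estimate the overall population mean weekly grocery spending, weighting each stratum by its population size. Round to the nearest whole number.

319

Σ Nₕ·x̄ₕ = 140×3000 + 265×16000 + 420×4000 + 335×60000
  = 26440000
Σ Nₕ = 83000
Overall mean = 26440000 / 83000 = 318.55422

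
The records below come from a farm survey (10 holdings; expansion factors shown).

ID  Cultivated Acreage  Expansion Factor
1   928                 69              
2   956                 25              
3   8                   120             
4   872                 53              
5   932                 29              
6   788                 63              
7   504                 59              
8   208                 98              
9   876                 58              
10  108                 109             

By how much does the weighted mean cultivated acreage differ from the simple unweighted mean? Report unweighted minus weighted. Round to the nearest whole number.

143

Unweighted sum = 928 + 956 + 8 + 872 + 932 + 788 + 504 + 208 + 876 + 108 = 6180
Unweighted mean = 6180 / 10 = 618
Weighted sum = 928×69 + 956×25 + 8×120 + 872×53 + 932×29 + 788×63 + 504×59 + 208×98 + 876×58 + 108×109
  = 324480
Sum of weights = 69 + 25 + 120 + 53 + 29 + 63 + 59 + 98 + 58 + 109 = 683
Weighted mean = 324480 / 683 = 475.08053
Difference (unweighted minus weighted) = 142.91947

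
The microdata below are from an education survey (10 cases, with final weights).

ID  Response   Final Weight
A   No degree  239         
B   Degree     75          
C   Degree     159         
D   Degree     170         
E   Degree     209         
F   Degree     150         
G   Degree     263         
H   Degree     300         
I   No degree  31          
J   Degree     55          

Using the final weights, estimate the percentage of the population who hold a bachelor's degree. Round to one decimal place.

83.6

Sum of weights for 'Degree' = 75 + 159 + 170 + 209 + 150 + 263 + 300 + 55 = 1381
Total weight = 239 + 75 + 159 + 170 + 209 + 150 + 263 + 300 + 31 + 55 = 1651
Weighted proportion = 1381 / 1651 = 0.83646275 → 83.646275%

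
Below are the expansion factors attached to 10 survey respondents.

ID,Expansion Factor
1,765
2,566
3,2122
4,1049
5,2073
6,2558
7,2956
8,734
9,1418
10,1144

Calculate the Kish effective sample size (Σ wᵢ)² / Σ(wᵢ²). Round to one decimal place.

Σ wᵢ = 765 + 566 + 2122 + 1049 + 2073 + 2558 + 2956 + 734 + 1418 + 1144 = 15385
Σ wᵢ² = 585225 + 320356 + 4502884 + 1100401 + 4297329 + 6543364 + 8737936 + 538756 + 2010724 + 1308736 = 29945711
n_eff = 15385² / 29945711 = 236698225 / 29945711 = 7.9042446

7.9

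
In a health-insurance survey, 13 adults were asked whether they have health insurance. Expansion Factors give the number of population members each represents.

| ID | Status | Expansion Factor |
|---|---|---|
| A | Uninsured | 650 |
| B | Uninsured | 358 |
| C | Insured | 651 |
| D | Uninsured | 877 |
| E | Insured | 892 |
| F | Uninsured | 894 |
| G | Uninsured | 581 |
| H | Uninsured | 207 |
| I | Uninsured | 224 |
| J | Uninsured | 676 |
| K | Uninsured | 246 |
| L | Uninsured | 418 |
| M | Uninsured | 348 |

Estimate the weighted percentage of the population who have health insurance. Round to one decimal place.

22.0

Sum of weights for 'Insured' = 651 + 892 = 1543
Total weight = 7022
Weighted proportion = 1543 / 7022 = 0.21973797 → 21.973797%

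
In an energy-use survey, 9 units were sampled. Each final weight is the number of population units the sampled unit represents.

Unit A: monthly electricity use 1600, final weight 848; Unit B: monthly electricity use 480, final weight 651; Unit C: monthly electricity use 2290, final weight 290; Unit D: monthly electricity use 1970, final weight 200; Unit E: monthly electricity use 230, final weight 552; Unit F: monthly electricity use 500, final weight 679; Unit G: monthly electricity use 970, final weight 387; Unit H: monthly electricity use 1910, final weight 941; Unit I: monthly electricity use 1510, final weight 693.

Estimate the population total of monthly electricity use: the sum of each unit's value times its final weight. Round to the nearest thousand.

6413000

Weighted total = 1600×848 + 480×651 + 2290×290 + 1970×200 + 230×552 + 500×679 + 970×387 + 1910×941 + 1510×693
  = 1356800 + 312480 + 664100 + 394000 + 126960 + 339500 + 375390 + 1797310 + 1046430 = 6412970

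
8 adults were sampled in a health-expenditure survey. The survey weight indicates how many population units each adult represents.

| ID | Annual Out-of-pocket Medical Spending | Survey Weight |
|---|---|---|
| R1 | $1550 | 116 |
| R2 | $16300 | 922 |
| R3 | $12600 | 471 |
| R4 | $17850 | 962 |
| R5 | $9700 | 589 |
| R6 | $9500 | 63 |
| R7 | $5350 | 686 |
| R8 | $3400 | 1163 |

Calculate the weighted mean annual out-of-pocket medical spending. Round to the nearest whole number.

10509

Weighted sum = 1550×116 + 16300×922 + 12600×471 + 17850×962 + 9700×589 + 9500×63 + 5350×686 + 3400×1163
  = 179800 + 15028600 + 5934600 + 17171700 + 5713300 + 598500 + 3670100 + 3954200 = 52250800
Sum of weights = 116 + 922 + 471 + 962 + 589 + 63 + 686 + 1163 = 4972
Weighted mean = 52250800 / 4972 = 10509.01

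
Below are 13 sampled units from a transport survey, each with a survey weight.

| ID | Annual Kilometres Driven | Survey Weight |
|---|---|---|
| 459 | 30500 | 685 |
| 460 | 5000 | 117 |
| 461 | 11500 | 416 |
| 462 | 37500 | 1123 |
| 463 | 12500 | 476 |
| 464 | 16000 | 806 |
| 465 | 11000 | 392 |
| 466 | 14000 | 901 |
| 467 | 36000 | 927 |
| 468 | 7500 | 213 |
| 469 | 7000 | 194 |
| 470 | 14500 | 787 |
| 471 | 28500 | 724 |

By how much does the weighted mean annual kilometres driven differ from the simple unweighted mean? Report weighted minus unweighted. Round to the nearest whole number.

Unweighted sum = 231500
Unweighted mean = 231500 / 13 = 17807.692
Weighted sum = 172519000
Sum of weights = 7761
Weighted mean = 172519000 / 7761 = 22228.965
Difference (weighted minus unweighted) = 4421.273

4421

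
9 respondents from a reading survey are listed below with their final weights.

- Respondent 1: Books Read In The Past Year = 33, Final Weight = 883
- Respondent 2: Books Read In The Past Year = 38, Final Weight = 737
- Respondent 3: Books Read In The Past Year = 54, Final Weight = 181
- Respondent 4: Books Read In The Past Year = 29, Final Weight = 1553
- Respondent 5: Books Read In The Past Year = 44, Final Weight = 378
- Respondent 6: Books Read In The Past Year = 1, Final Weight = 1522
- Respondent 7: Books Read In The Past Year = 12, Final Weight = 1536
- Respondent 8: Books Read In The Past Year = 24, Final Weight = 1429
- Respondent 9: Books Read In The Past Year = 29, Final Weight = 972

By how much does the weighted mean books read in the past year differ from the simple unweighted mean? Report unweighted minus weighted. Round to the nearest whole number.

Unweighted sum = 33 + 38 + 54 + 29 + 44 + 1 + 12 + 24 + 29 = 264
Unweighted mean = 264 / 9 = 29.333333
Weighted sum = 33×883 + 38×737 + 54×181 + 29×1553 + 44×378 + 1×1522 + 12×1536 + 24×1429 + 29×972
  = 211026
Sum of weights = 9191
Weighted mean = 211026 / 9191 = 22.96007
Difference (unweighted minus weighted) = 6.3732637

6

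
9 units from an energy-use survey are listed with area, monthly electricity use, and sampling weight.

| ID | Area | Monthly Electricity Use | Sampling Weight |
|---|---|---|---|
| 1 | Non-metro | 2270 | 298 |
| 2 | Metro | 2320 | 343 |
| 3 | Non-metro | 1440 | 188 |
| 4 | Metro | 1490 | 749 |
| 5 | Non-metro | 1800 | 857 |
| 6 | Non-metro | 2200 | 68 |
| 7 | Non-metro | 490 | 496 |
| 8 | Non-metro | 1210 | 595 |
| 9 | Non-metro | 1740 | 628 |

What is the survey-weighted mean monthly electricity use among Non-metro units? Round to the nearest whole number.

Non-metro rows: 1, 3, 5, 6, 7, 8, 9
Weighted sum = 2270×298 + 1440×188 + 1800×857 + 2200×68 + 490×496 + 1210×595 + 1740×628
  = 676460 + 270720 + 1542600 + 149600 + 243040 + 719950 + 1092720 = 4695090
Sum of weights = 298 + 188 + 857 + 68 + 496 + 595 + 628 = 3130
Weighted mean = 4695090 / 3130 = 1500.0288

1500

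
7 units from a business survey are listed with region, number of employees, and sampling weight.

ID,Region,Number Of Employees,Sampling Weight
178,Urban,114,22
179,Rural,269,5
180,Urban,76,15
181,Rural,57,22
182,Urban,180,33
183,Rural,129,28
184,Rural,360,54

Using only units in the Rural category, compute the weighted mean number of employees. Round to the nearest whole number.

235

Rural rows: 179, 181, 183, 184
Weighted sum = 269×5 + 57×22 + 129×28 + 360×54
  = 1345 + 1254 + 3612 + 19440 = 25651
Sum of weights = 5 + 22 + 28 + 54 = 109
Weighted mean = 25651 / 109 = 235.33028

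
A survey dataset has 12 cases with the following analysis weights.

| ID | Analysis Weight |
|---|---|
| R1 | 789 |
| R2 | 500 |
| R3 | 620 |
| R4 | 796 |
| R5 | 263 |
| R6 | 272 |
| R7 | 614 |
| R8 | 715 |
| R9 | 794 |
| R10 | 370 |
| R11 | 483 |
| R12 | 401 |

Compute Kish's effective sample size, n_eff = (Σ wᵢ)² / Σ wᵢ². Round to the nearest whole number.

11

Σ wᵢ = 789 + 500 + 620 + 796 + 263 + 272 + 614 + 715 + 794 + 370 + 483 + 401 = 6617
Σ wᵢ² = 4083337
n_eff = 6617² / 4083337 = 43784689 / 4083337 = 10.722771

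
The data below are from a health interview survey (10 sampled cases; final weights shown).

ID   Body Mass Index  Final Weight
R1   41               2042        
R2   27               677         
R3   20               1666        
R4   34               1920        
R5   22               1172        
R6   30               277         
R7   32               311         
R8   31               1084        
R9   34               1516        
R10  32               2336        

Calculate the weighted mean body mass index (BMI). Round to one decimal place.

Weighted sum = 41×2042 + 27×677 + 20×1666 + 34×1920 + 22×1172 + 30×277 + 32×311 + 31×1084 + 34×1516 + 32×2336
  = 404547
Sum of weights = 2042 + 677 + 1666 + 1920 + 1172 + 277 + 311 + 1084 + 1516 + 2336 = 13001
Weighted mean = 404547 / 13001 = 31.116606

31.1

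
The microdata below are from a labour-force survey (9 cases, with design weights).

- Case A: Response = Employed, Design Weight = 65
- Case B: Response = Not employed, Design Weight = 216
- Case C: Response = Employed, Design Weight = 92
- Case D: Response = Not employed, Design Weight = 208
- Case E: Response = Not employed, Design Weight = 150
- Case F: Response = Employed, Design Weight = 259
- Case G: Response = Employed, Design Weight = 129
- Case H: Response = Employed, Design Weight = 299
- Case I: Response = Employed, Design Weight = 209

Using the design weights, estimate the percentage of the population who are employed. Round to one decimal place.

64.7

Sum of weights for 'Employed' = 65 + 92 + 259 + 129 + 299 + 209 = 1053
Total weight = 65 + 216 + 92 + 208 + 150 + 259 + 129 + 299 + 209 = 1627
Weighted proportion = 1053 / 1627 = 0.64720344 → 64.720344%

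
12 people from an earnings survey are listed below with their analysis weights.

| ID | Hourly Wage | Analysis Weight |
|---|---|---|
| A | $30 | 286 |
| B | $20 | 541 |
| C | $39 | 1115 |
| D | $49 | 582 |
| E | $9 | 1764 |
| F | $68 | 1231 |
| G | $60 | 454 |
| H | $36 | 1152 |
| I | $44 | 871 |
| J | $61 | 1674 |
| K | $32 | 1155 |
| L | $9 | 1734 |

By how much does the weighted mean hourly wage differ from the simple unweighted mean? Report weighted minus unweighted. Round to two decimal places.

Unweighted sum = 30 + 20 + 39 + 49 + 9 + 68 + 60 + 36 + 44 + 61 + 32 + 9 = 457
Unweighted mean = 457 / 12 = 38.083333
Weighted sum = 30×286 + 20×541 + 39×1115 + 49×582 + 9×1764 + 68×1231 + 60×454 + 36×1152 + 44×871 + 61×1674 + 32×1155 + 9×1734
  = 8580 + 10820 + 43485 + 28518 + 15876 + 83708 + 27240 + 41472 + 38324 + 102114 + 36960 + 15606 = 452703
Sum of weights = 286 + 541 + 1115 + 582 + 1764 + 1231 + 454 + 1152 + 871 + 1674 + 1155 + 1734 = 12559
Weighted mean = 452703 / 12559 = 36.046102
Difference (weighted minus unweighted) = -2.0372309

-2.04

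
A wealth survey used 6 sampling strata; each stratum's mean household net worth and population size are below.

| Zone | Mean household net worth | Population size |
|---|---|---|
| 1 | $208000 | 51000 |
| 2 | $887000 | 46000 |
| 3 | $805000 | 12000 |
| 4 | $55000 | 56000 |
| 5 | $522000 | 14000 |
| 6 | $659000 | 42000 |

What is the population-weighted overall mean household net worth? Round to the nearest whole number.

Σ Nₕ·x̄ₕ = 208000×51000 + 887000×46000 + 805000×12000 + 55000×56000 + 522000×14000 + 659000×42000
  = 99136000000
Σ Nₕ = 51000 + 46000 + 12000 + 56000 + 14000 + 42000 = 221000
Overall mean = 99136000000 / 221000 = 448579.19

448579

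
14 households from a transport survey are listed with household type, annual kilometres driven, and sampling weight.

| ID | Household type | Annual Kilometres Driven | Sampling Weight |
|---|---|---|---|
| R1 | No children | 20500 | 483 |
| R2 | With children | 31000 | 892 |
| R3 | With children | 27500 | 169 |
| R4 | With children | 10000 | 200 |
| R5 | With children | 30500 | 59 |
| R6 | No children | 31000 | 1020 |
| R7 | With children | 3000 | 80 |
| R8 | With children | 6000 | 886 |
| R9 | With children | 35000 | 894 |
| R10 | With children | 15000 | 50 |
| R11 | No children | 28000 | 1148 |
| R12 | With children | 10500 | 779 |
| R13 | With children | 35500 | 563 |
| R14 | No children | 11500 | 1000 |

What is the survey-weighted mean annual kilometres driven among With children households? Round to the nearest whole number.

22279

With children rows: R2, R3, R4, R5, R7, R8, R9, R10, R12, R13
Weighted sum = 31000×892 + 27500×169 + 10000×200 + 30500×59 + 3000×80 + 6000×886 + 35000×894 + 15000×50 + 10500×779 + 35500×563
  = 27652000 + 4647500 + 2000000 + 1799500 + 240000 + 5316000 + 31290000 + 750000 + 8179500 + 19986500 = 101861000
Sum of weights = 892 + 169 + 200 + 59 + 80 + 886 + 894 + 50 + 779 + 563 = 4572
Weighted mean = 101861000 / 4572 = 22279.309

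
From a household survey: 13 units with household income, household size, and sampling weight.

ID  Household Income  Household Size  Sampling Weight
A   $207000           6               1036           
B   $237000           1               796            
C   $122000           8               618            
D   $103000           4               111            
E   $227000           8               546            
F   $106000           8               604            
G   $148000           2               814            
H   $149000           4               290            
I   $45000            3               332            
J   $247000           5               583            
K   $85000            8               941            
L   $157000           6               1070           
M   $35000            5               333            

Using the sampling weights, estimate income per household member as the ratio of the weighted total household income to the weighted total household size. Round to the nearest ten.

Σ wᵢ·y = 1260152000
Σ wᵢ·x = 43912
Ratio = 1260152000 / 43912 = 28697.213

28700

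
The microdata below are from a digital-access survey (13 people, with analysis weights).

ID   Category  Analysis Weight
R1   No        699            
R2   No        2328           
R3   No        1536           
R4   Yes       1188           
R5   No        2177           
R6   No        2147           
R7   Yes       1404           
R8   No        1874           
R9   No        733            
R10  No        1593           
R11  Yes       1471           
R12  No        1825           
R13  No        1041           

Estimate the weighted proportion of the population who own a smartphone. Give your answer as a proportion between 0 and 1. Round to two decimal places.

Sum of weights for 'Yes' = 1188 + 1404 + 1471 = 4063
Total weight = 20016
Weighted proportion = 4063 / 20016 = 0.20298761

0.20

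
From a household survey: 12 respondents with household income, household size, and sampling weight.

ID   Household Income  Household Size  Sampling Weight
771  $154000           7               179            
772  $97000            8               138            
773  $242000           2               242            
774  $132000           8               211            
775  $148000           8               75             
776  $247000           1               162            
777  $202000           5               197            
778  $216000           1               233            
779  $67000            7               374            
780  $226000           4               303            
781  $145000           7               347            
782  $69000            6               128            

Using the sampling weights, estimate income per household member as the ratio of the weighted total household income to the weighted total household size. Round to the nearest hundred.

31100

Σ wᵢ·y = 154000×179 + 97000×138 + 242000×242 + 132000×211 + 148000×75 + 247000×162 + 202000×197 + 216000×233 + 67000×374 + 226000×303 + 145000×347 + 69000×128
  = 27566000 + 13386000 + 58564000 + 27852000 + 11100000 + 40014000 + 39794000 + 50328000 + 25058000 + 68478000 + 50315000 + 8832000 = 421287000
Σ wᵢ·x = 7×179 + 8×138 + 2×242 + 8×211 + 8×75 + 1×162 + 5×197 + 1×233 + 7×374 + 4×303 + 7×347 + 6×128
  = 1253 + 1104 + 484 + 1688 + 600 + 162 + 985 + 233 + 2618 + 1212 + 2429 + 768 = 13536
Ratio = 421287000 / 13536 = 31123.449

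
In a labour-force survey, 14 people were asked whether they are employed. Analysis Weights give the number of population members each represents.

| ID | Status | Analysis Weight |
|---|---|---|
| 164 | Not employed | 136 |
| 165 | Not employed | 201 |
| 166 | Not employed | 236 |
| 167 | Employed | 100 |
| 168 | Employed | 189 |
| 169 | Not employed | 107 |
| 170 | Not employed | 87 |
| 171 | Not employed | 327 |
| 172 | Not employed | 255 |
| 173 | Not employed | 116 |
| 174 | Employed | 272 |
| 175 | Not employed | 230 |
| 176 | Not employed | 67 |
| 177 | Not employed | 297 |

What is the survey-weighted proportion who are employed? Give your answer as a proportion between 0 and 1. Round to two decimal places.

Sum of weights for 'Employed' = 100 + 189 + 272 = 561
Total weight = 2620
Weighted proportion = 561 / 2620 = 0.21412214

0.21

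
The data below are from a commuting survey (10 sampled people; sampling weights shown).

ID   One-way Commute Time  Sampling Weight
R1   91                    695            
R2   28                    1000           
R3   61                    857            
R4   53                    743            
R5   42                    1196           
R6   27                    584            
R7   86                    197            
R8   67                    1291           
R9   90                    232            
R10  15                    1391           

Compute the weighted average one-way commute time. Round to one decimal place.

Weighted sum = 91×695 + 28×1000 + 61×857 + 53×743 + 42×1196 + 27×584 + 86×197 + 67×1291 + 90×232 + 15×1391
  = 394085
Sum of weights = 695 + 1000 + 857 + 743 + 1196 + 584 + 197 + 1291 + 232 + 1391 = 8186
Weighted mean = 394085 / 8186 = 48.141339

48.1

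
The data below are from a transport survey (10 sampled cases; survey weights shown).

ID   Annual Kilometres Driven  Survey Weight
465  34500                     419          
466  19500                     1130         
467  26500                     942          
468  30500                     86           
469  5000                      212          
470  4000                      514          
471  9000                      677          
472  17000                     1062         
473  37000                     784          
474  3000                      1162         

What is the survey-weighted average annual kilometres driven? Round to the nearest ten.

17720

Weighted sum = 34500×419 + 19500×1130 + 26500×942 + 30500×86 + 5000×212 + 4000×514 + 9000×677 + 17000×1062 + 37000×784 + 3000×1162
  = 14455500 + 22035000 + 24963000 + 2623000 + 1060000 + 2056000 + 6093000 + 18054000 + 29008000 + 3486000 = 123833500
Sum of weights = 419 + 1130 + 942 + 86 + 212 + 514 + 677 + 1062 + 784 + 1162 = 6988
Weighted mean = 123833500 / 6988 = 17720.879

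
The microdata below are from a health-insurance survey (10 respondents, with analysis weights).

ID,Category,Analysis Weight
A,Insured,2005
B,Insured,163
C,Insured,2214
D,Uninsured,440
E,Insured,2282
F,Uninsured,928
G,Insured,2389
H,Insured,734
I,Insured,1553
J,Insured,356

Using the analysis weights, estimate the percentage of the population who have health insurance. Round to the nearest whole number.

90

Sum of weights for 'Insured' = 2005 + 163 + 2214 + 2282 + 2389 + 734 + 1553 + 356 = 11696
Total weight = 13064
Weighted proportion = 11696 / 13064 = 0.89528475 → 89.528475%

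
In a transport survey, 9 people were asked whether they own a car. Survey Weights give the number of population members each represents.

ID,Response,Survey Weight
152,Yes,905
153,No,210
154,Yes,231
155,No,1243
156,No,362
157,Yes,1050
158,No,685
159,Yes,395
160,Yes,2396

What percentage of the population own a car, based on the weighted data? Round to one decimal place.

66.6

Sum of weights for 'Yes' = 905 + 231 + 1050 + 395 + 2396 = 4977
Total weight = 905 + 210 + 231 + 1243 + 362 + 1050 + 685 + 395 + 2396 = 7477
Weighted proportion = 4977 / 7477 = 0.6656413 → 66.56413%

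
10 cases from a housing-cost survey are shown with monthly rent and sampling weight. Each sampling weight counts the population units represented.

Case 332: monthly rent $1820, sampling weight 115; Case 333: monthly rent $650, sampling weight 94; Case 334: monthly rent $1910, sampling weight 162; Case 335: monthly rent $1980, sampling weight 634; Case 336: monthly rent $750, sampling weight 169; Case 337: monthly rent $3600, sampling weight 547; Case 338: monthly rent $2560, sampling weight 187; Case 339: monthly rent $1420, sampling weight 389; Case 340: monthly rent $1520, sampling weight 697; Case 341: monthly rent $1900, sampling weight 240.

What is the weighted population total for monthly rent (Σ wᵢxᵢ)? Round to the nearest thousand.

Weighted total = 6477630

6478000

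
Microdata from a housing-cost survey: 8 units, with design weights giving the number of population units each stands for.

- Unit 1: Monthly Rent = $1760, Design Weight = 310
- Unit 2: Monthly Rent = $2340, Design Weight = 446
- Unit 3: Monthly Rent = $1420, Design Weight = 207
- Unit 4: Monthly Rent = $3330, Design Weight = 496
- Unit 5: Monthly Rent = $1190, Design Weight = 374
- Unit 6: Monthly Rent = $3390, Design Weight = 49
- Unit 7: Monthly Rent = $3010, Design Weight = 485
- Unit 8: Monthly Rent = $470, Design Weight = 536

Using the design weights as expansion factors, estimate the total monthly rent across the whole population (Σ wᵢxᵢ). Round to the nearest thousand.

5858000

Weighted total = 5857800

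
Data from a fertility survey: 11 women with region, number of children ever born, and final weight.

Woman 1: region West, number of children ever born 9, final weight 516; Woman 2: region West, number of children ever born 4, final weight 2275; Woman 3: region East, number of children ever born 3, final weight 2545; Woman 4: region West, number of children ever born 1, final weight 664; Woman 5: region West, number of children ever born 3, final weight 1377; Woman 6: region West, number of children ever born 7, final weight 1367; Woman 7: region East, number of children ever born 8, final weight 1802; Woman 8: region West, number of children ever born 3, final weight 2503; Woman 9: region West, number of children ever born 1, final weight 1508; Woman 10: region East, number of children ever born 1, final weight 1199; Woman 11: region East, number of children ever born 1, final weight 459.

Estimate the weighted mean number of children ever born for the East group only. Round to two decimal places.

3.95

East rows: 3, 7, 10, 11
Weighted sum = 3×2545 + 8×1802 + 1×1199 + 1×459
  = 7635 + 14416 + 1199 + 459 = 23709
Sum of weights = 2545 + 1802 + 1199 + 459 = 6005
Weighted mean = 23709 / 6005 = 3.9482098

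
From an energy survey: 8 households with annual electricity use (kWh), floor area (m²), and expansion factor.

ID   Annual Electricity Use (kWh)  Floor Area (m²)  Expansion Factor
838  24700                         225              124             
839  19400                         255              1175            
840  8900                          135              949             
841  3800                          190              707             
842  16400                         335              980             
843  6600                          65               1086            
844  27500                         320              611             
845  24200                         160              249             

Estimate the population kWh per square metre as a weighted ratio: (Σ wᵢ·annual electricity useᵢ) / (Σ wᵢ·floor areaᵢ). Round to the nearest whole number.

Σ wᵢ·y = 24700×124 + 19400×1175 + 8900×949 + 3800×707 + 16400×980 + 6600×1086 + 27500×611 + 24200×249
  = 3062800 + 22795000 + 8446100 + 2686600 + 16072000 + 7167600 + 16802500 + 6025800 = 83058400
Σ wᵢ·x = 225×124 + 255×1175 + 135×949 + 190×707 + 335×980 + 65×1086 + 320×611 + 160×249
  = 27900 + 299625 + 128115 + 134330 + 328300 + 70590 + 195520 + 39840 = 1224220
Ratio = 83058400 / 1224220 = 67.845975

68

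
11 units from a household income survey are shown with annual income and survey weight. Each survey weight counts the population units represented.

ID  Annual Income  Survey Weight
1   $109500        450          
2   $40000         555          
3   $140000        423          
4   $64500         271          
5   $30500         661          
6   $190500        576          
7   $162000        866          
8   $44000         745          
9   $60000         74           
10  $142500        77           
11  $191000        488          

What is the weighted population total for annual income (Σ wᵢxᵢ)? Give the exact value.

Weighted total = 109500×450 + 40000×555 + 140000×423 + 64500×271 + 30500×661 + 190500×576 + 162000×866 + 44000×745 + 60000×74 + 142500×77 + 191000×488
  = 49275000 + 22200000 + 59220000 + 17479500 + 20160500 + 109728000 + 140292000 + 32780000 + 4440000 + 10972500 + 93208000 = 559755500

559755500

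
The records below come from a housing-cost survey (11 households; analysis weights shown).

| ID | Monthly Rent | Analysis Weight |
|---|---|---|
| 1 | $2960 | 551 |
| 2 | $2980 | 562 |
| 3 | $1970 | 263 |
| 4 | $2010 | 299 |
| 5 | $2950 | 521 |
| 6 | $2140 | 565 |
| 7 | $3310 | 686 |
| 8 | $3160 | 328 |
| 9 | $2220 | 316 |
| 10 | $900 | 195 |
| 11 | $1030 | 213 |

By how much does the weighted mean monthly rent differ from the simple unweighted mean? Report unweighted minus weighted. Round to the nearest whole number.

-243

Unweighted sum = 2960 + 2980 + 1970 + 2010 + 2950 + 2140 + 3310 + 3160 + 2220 + 900 + 1030 = 25630
Unweighted mean = 25630 / 11 = 2330
Weighted sum = 2960×551 + 2980×562 + 1970×263 + 2010×299 + 2950×521 + 2140×565 + 3310×686 + 3160×328 + 2220×316 + 900×195 + 1030×213
  = 11574420
Sum of weights = 4499
Weighted mean = 11574420 / 4499 = 2572.665
Difference (unweighted minus weighted) = -242.66504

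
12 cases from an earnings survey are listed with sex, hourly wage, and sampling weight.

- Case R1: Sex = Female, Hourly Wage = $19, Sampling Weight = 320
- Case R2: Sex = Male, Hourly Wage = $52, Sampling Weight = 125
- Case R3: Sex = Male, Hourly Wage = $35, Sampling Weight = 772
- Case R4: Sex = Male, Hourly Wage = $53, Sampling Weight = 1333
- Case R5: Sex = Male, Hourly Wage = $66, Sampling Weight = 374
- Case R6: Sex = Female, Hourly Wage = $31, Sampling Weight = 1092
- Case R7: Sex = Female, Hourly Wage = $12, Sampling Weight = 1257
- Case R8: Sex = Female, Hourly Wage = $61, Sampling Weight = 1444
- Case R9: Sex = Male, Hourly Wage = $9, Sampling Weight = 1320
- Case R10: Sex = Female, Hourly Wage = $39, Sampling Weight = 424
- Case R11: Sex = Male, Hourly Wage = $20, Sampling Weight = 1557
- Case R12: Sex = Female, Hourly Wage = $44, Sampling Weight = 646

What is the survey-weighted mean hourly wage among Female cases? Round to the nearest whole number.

Female rows: R1, R6, R7, R8, R10, R12
Weighted sum = 19×320 + 31×1092 + 12×1257 + 61×1444 + 39×424 + 44×646
  = 6080 + 33852 + 15084 + 88084 + 16536 + 28424 = 188060
Sum of weights = 320 + 1092 + 1257 + 1444 + 424 + 646 = 5183
Weighted mean = 188060 / 5183 = 36.284005

36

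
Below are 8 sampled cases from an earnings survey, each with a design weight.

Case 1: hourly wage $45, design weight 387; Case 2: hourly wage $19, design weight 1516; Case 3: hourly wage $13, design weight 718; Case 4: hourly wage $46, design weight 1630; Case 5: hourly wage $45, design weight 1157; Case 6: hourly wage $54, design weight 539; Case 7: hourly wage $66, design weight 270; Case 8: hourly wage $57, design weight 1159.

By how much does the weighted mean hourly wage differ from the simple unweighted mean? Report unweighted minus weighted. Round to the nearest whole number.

3

Unweighted sum = 45 + 19 + 13 + 46 + 45 + 54 + 66 + 57 = 345
Unweighted mean = 345 / 8 = 43.125
Weighted sum = 295587
Sum of weights = 387 + 1516 + 718 + 1630 + 1157 + 539 + 270 + 1159 = 7376
Weighted mean = 295587 / 7376 = 40.074159
Difference (unweighted minus weighted) = 3.0508406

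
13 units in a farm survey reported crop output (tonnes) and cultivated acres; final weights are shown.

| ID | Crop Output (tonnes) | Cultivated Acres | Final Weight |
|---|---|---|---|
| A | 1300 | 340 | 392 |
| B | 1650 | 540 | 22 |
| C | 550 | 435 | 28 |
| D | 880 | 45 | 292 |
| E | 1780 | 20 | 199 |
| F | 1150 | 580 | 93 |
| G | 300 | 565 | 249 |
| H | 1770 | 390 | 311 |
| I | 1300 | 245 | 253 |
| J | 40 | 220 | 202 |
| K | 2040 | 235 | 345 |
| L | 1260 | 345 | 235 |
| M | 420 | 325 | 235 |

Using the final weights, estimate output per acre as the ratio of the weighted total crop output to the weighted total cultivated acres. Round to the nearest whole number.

4

Σ wᵢ·y = 3340180
Σ wᵢ·x = 835325
Ratio = 3340180 / 835325 = 3.9986592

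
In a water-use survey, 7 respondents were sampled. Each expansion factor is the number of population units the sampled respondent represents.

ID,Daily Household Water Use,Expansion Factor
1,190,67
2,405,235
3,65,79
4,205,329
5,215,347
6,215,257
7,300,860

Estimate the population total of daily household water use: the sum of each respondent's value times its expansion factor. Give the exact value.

Weighted total = 190×67 + 405×235 + 65×79 + 205×329 + 215×347 + 215×257 + 300×860
  = 12730 + 95175 + 5135 + 67445 + 74605 + 55255 + 258000 = 568345

568345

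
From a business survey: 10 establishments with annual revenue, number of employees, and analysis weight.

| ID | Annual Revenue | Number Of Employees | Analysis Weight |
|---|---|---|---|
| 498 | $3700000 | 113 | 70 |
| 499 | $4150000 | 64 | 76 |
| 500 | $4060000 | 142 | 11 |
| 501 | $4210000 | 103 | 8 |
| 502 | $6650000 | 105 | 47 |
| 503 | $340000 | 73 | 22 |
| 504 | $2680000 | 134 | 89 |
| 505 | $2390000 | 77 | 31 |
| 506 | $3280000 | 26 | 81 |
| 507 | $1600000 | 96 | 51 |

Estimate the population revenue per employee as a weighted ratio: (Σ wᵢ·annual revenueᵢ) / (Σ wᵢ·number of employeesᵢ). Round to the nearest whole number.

Σ wᵢ·y = 3700000×70 + 4150000×76 + 4060000×11 + 4210000×8 + 6650000×47 + 340000×22 + 2680000×89 + 2390000×31 + 3280000×81 + 1600000×51
  = 259000000 + 315400000 + 44660000 + 33680000 + 312550000 + 7480000 + 238520000 + 74090000 + 265680000 + 81600000 = 1632660000
Σ wᵢ·x = 113×70 + 64×76 + 142×11 + 103×8 + 105×47 + 73×22 + 134×89 + 77×31 + 26×81 + 96×51
  = 7910 + 4864 + 1562 + 824 + 4935 + 1606 + 11926 + 2387 + 2106 + 4896 = 43016
Ratio = 1632660000 / 43016 = 37954.715

37955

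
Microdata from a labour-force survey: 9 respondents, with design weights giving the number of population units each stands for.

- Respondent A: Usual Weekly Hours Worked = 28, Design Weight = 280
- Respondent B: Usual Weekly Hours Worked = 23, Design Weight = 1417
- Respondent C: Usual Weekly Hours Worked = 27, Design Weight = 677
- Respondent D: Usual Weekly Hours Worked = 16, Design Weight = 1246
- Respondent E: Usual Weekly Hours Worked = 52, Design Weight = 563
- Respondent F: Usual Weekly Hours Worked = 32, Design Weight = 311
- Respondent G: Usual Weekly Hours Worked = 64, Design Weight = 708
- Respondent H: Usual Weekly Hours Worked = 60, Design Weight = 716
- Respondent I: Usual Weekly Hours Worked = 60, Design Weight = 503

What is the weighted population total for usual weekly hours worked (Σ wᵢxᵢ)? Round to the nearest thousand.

236000

Weighted total = 236326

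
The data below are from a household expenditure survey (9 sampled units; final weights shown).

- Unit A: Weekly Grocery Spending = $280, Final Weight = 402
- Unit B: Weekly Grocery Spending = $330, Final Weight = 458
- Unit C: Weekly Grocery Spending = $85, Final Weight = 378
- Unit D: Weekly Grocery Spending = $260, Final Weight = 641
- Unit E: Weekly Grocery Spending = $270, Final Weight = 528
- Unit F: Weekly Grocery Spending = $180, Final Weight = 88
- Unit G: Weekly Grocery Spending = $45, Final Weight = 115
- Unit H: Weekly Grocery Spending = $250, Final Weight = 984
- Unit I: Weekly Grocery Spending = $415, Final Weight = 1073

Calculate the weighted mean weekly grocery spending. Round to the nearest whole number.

282

Weighted sum = 280×402 + 330×458 + 85×378 + 260×641 + 270×528 + 180×88 + 45×115 + 250×984 + 415×1073
  = 112560 + 151140 + 32130 + 166660 + 142560 + 15840 + 5175 + 246000 + 445295 = 1317360
Sum of weights = 402 + 458 + 378 + 641 + 528 + 88 + 115 + 984 + 1073 = 4667
Weighted mean = 1317360 / 4667 = 282.27127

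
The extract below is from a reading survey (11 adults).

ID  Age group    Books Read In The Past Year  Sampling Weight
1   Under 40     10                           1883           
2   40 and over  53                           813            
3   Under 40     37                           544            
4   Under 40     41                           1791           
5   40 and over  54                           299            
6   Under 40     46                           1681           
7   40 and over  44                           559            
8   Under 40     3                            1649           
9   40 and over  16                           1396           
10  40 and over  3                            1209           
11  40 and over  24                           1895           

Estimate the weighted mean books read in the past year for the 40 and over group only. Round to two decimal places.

40 and over rows: 2, 5, 7, 9, 10, 11
Weighted sum = 53×813 + 54×299 + 44×559 + 16×1396 + 3×1209 + 24×1895
  = 43089 + 16146 + 24596 + 22336 + 3627 + 45480 = 155274
Sum of weights = 813 + 299 + 559 + 1396 + 1209 + 1895 = 6171
Weighted mean = 155274 / 6171 = 25.161886

25.16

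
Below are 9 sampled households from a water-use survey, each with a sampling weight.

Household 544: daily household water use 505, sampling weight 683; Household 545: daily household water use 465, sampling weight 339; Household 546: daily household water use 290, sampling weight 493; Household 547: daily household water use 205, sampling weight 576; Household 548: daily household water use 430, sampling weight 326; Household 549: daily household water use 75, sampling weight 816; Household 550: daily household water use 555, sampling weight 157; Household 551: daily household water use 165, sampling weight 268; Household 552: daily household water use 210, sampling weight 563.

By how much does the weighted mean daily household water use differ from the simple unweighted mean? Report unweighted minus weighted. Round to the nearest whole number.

Unweighted sum = 505 + 465 + 290 + 205 + 430 + 75 + 555 + 165 + 210 = 2900
Unweighted mean = 2900 / 9 = 322.22222
Weighted sum = 505×683 + 465×339 + 290×493 + 205×576 + 430×326 + 75×816 + 555×157 + 165×268 + 210×563
  = 344915 + 157635 + 142970 + 118080 + 140180 + 61200 + 87135 + 44220 + 118230 = 1214565
Sum of weights = 683 + 339 + 493 + 576 + 326 + 816 + 157 + 268 + 563 = 4221
Weighted mean = 1214565 / 4221 = 287.74343
Difference (unweighted minus weighted) = 34.478796

34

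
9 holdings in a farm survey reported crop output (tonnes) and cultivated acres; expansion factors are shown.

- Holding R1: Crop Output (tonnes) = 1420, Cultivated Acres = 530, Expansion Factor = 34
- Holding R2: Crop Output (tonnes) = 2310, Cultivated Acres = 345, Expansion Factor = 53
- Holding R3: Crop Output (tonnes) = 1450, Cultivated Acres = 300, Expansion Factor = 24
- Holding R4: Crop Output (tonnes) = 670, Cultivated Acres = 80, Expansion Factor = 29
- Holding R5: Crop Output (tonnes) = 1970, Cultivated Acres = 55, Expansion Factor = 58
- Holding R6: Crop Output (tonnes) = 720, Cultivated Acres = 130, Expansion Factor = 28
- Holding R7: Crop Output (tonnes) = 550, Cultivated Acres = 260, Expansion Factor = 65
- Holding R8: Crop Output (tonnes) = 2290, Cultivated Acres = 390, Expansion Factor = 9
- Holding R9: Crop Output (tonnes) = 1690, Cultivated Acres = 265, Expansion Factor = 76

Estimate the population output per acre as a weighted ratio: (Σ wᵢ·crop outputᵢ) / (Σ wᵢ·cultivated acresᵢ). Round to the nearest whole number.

Σ wᵢ·y = 1420×34 + 2310×53 + 1450×24 + 670×29 + 1970×58 + 720×28 + 550×65 + 2290×9 + 1690×76
  = 48280 + 122430 + 34800 + 19430 + 114260 + 20160 + 35750 + 20610 + 128440 = 544160
Σ wᵢ·x = 530×34 + 345×53 + 300×24 + 80×29 + 55×58 + 130×28 + 260×65 + 390×9 + 265×76
  = 18020 + 18285 + 7200 + 2320 + 3190 + 3640 + 16900 + 3510 + 20140 = 93205
Ratio = 544160 / 93205 = 5.8383134

6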